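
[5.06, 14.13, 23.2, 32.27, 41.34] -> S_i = 5.06 + 9.07*i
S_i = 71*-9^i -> [71, -639, 5751, -51759, 465831]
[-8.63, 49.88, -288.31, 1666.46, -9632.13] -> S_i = -8.63*(-5.78)^i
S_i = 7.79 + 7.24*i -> [7.79, 15.03, 22.27, 29.51, 36.75]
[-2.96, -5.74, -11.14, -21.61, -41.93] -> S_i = -2.96*1.94^i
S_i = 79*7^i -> [79, 553, 3871, 27097, 189679]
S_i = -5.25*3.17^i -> [-5.25, -16.64, -52.76, -167.24, -530.15]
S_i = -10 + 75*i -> [-10, 65, 140, 215, 290]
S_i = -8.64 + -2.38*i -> [-8.64, -11.02, -13.4, -15.78, -18.16]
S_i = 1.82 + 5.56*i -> [1.82, 7.38, 12.94, 18.5, 24.06]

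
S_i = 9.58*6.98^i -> [9.58, 66.87, 466.74, 3257.86, 22739.83]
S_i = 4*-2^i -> [4, -8, 16, -32, 64]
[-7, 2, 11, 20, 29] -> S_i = -7 + 9*i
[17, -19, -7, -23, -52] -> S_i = Random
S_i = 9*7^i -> [9, 63, 441, 3087, 21609]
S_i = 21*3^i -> [21, 63, 189, 567, 1701]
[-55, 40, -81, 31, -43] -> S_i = Random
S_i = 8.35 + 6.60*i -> [8.35, 14.95, 21.55, 28.15, 34.75]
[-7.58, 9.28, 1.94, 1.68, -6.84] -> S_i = Random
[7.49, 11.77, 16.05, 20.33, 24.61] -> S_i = 7.49 + 4.28*i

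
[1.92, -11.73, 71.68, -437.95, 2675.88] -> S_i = 1.92*(-6.11)^i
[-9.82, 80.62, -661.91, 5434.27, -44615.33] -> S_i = -9.82*(-8.21)^i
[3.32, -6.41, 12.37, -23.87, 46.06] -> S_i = 3.32*(-1.93)^i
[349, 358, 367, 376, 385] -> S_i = 349 + 9*i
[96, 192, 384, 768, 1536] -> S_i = 96*2^i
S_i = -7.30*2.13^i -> [-7.3, -15.55, -33.12, -70.54, -150.26]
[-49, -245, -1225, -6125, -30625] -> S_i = -49*5^i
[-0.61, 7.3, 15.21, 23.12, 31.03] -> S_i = -0.61 + 7.91*i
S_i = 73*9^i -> [73, 657, 5913, 53217, 478953]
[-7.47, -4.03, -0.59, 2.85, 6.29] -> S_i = -7.47 + 3.44*i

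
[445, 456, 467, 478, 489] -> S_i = 445 + 11*i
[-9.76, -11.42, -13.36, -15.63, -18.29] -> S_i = -9.76*1.17^i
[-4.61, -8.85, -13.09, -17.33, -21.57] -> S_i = -4.61 + -4.24*i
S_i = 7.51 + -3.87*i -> [7.51, 3.64, -0.23, -4.1, -7.97]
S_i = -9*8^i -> [-9, -72, -576, -4608, -36864]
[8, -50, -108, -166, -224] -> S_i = 8 + -58*i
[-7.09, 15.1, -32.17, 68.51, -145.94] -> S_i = -7.09*(-2.13)^i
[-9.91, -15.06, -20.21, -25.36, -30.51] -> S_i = -9.91 + -5.15*i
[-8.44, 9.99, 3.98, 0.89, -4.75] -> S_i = Random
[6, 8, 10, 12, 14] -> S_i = 6 + 2*i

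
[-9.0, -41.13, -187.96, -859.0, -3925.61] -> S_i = -9.00*4.57^i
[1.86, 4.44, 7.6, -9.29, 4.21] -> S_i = Random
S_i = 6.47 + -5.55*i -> [6.47, 0.92, -4.63, -10.18, -15.73]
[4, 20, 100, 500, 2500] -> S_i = 4*5^i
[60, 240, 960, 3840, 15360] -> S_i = 60*4^i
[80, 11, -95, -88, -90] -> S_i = Random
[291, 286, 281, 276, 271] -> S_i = 291 + -5*i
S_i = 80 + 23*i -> [80, 103, 126, 149, 172]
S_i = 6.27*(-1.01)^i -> [6.27, -6.33, 6.4, -6.46, 6.52]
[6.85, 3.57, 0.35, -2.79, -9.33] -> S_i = Random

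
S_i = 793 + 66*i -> [793, 859, 925, 991, 1057]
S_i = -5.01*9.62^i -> [-5.01, -48.2, -463.65, -4460.29, -42907.97]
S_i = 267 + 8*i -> [267, 275, 283, 291, 299]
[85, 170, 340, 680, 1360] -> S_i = 85*2^i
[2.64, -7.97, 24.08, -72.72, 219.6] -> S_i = 2.64*(-3.02)^i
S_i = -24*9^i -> [-24, -216, -1944, -17496, -157464]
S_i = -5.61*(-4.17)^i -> [-5.61, 23.39, -97.55, 406.79, -1696.32]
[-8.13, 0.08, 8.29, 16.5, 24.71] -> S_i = -8.13 + 8.21*i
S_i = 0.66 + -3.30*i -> [0.66, -2.64, -5.94, -9.24, -12.54]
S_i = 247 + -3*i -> [247, 244, 241, 238, 235]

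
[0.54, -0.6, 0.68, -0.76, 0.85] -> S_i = 0.54*(-1.12)^i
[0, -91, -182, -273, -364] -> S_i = 0 + -91*i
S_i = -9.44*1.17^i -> [-9.44, -11.04, -12.92, -15.12, -17.69]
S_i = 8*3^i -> [8, 24, 72, 216, 648]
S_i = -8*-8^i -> [-8, 64, -512, 4096, -32768]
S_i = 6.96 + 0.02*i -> [6.96, 6.98, 7.0, 7.02, 7.04]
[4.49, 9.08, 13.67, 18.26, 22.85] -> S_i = 4.49 + 4.59*i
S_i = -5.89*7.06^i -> [-5.89, -41.58, -293.58, -2072.67, -14633.02]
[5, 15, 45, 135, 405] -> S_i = 5*3^i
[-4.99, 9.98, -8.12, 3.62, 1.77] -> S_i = Random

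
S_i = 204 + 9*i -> [204, 213, 222, 231, 240]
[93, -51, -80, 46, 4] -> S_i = Random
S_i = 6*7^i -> [6, 42, 294, 2058, 14406]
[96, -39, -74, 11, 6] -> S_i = Random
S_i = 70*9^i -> [70, 630, 5670, 51030, 459270]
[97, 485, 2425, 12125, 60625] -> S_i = 97*5^i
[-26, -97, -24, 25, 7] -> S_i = Random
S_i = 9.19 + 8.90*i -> [9.19, 18.09, 26.99, 35.89, 44.79]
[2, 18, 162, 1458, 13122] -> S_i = 2*9^i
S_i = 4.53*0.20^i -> [4.53, 0.91, 0.18, 0.04, 0.01]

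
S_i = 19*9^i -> [19, 171, 1539, 13851, 124659]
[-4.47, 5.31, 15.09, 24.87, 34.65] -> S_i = -4.47 + 9.78*i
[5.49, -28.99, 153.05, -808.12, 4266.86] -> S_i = 5.49*(-5.28)^i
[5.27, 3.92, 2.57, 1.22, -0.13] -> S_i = 5.27 + -1.35*i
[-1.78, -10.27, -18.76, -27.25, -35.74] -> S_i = -1.78 + -8.49*i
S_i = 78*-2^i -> [78, -156, 312, -624, 1248]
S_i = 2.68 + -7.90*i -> [2.68, -5.22, -13.12, -21.02, -28.92]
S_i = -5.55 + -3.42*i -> [-5.55, -8.97, -12.39, -15.81, -19.23]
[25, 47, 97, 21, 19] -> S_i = Random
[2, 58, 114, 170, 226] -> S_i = 2 + 56*i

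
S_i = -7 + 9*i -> [-7, 2, 11, 20, 29]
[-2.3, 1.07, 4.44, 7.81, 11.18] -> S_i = -2.30 + 3.37*i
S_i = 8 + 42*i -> [8, 50, 92, 134, 176]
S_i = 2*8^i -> [2, 16, 128, 1024, 8192]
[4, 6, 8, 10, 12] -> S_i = 4 + 2*i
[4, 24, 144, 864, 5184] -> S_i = 4*6^i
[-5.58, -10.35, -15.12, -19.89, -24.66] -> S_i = -5.58 + -4.77*i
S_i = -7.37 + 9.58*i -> [-7.37, 2.21, 11.79, 21.37, 30.95]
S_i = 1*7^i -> [1, 7, 49, 343, 2401]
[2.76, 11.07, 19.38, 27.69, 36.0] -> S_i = 2.76 + 8.31*i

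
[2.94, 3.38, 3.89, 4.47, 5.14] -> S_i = 2.94*1.15^i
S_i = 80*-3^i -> [80, -240, 720, -2160, 6480]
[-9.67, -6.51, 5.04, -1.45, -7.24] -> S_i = Random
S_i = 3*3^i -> [3, 9, 27, 81, 243]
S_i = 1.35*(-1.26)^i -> [1.35, -1.7, 2.14, -2.7, 3.4]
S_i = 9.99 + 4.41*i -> [9.99, 14.4, 18.81, 23.22, 27.63]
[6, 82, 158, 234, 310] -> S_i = 6 + 76*i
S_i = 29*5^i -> [29, 145, 725, 3625, 18125]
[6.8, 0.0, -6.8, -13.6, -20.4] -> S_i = 6.80 + -6.80*i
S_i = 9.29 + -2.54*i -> [9.29, 6.75, 4.21, 1.67, -0.87]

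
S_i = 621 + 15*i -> [621, 636, 651, 666, 681]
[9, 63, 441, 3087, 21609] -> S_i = 9*7^i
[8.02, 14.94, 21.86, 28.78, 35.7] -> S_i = 8.02 + 6.92*i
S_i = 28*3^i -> [28, 84, 252, 756, 2268]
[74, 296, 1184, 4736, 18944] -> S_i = 74*4^i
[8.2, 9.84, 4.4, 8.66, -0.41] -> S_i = Random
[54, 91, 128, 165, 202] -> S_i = 54 + 37*i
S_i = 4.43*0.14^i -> [4.43, 0.62, 0.09, 0.01, 0.0]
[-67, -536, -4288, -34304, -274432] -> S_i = -67*8^i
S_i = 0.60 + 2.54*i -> [0.6, 3.14, 5.68, 8.22, 10.76]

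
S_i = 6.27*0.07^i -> [6.27, 0.44, 0.03, 0.0, 0.0]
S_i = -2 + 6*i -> [-2, 4, 10, 16, 22]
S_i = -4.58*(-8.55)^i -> [-4.58, 39.16, -334.81, 2862.62, -24475.41]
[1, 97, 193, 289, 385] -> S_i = 1 + 96*i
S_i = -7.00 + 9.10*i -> [-7.0, 2.1, 11.2, 20.3, 29.4]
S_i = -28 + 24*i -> [-28, -4, 20, 44, 68]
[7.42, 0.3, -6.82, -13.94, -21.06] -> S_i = 7.42 + -7.12*i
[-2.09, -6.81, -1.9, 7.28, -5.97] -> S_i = Random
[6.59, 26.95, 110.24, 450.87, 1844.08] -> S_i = 6.59*4.09^i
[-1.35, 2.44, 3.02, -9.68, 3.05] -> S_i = Random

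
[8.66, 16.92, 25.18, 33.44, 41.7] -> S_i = 8.66 + 8.26*i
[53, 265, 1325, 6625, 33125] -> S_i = 53*5^i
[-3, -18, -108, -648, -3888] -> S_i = -3*6^i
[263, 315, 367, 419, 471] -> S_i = 263 + 52*i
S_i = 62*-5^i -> [62, -310, 1550, -7750, 38750]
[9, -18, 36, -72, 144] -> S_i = 9*-2^i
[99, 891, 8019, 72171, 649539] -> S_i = 99*9^i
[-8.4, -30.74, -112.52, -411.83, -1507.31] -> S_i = -8.40*3.66^i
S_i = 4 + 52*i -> [4, 56, 108, 160, 212]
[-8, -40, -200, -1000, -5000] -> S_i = -8*5^i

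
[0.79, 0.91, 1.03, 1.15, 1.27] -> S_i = 0.79 + 0.12*i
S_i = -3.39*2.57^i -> [-3.39, -8.71, -22.39, -57.54, -147.89]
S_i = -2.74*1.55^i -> [-2.74, -4.25, -6.58, -10.2, -15.82]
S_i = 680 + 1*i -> [680, 681, 682, 683, 684]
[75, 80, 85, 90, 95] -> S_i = 75 + 5*i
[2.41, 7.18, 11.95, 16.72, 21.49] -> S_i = 2.41 + 4.77*i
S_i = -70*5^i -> [-70, -350, -1750, -8750, -43750]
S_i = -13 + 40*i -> [-13, 27, 67, 107, 147]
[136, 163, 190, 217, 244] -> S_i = 136 + 27*i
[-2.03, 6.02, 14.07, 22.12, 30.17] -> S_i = -2.03 + 8.05*i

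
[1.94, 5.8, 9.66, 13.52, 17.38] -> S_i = 1.94 + 3.86*i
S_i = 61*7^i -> [61, 427, 2989, 20923, 146461]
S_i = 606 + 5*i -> [606, 611, 616, 621, 626]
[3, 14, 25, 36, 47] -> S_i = 3 + 11*i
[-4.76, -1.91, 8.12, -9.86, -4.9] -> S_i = Random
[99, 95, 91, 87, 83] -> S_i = 99 + -4*i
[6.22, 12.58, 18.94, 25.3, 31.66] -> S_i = 6.22 + 6.36*i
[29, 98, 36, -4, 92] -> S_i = Random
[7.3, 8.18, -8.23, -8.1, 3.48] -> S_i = Random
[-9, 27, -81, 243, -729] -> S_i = -9*-3^i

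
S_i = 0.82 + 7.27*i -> [0.82, 8.09, 15.36, 22.63, 29.9]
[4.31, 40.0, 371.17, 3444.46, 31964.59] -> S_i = 4.31*9.28^i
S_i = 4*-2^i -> [4, -8, 16, -32, 64]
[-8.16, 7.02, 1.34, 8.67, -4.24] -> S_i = Random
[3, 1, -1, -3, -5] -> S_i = 3 + -2*i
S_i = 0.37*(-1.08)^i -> [0.37, -0.4, 0.43, -0.47, 0.5]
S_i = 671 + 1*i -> [671, 672, 673, 674, 675]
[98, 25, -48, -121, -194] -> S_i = 98 + -73*i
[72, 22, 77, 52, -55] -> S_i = Random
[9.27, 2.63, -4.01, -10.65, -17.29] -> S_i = 9.27 + -6.64*i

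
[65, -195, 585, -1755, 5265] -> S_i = 65*-3^i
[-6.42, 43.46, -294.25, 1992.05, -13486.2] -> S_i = -6.42*(-6.77)^i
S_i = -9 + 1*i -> [-9, -8, -7, -6, -5]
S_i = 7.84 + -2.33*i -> [7.84, 5.51, 3.18, 0.85, -1.48]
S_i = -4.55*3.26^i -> [-4.55, -14.83, -48.36, -157.64, -513.9]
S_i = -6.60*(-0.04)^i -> [-6.6, 0.26, -0.01, 0.0, -0.0]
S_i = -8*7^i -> [-8, -56, -392, -2744, -19208]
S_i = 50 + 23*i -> [50, 73, 96, 119, 142]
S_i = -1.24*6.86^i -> [-1.24, -8.51, -58.35, -400.31, -2746.11]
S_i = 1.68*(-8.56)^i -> [1.68, -14.38, 123.1, -1053.73, 9019.95]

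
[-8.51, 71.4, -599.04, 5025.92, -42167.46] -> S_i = -8.51*(-8.39)^i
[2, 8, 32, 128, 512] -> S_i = 2*4^i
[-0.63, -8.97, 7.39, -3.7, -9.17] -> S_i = Random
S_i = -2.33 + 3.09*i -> [-2.33, 0.76, 3.85, 6.94, 10.03]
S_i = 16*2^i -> [16, 32, 64, 128, 256]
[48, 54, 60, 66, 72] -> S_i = 48 + 6*i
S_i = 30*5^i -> [30, 150, 750, 3750, 18750]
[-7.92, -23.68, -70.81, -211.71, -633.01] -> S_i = -7.92*2.99^i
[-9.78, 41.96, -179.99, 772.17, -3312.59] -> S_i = -9.78*(-4.29)^i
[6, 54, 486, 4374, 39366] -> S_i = 6*9^i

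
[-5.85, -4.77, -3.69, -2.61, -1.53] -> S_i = -5.85 + 1.08*i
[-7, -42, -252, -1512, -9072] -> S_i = -7*6^i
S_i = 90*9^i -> [90, 810, 7290, 65610, 590490]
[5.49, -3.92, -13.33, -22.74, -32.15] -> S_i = 5.49 + -9.41*i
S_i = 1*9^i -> [1, 9, 81, 729, 6561]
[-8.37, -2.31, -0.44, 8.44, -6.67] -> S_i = Random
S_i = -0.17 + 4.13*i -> [-0.17, 3.96, 8.09, 12.22, 16.35]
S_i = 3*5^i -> [3, 15, 75, 375, 1875]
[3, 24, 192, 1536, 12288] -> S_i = 3*8^i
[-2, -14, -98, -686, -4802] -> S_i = -2*7^i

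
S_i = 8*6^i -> [8, 48, 288, 1728, 10368]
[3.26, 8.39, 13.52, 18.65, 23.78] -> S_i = 3.26 + 5.13*i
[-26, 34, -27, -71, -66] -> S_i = Random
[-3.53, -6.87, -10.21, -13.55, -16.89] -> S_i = -3.53 + -3.34*i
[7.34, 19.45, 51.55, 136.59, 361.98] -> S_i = 7.34*2.65^i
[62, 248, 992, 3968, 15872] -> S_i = 62*4^i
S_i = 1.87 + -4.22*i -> [1.87, -2.35, -6.57, -10.79, -15.01]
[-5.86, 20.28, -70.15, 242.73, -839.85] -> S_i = -5.86*(-3.46)^i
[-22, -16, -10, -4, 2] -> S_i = -22 + 6*i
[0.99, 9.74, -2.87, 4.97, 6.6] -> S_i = Random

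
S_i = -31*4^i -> [-31, -124, -496, -1984, -7936]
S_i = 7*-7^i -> [7, -49, 343, -2401, 16807]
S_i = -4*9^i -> [-4, -36, -324, -2916, -26244]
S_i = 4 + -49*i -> [4, -45, -94, -143, -192]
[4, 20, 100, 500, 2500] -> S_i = 4*5^i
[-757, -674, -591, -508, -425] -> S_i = -757 + 83*i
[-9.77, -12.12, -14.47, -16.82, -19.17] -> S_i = -9.77 + -2.35*i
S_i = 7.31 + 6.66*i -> [7.31, 13.97, 20.63, 27.29, 33.95]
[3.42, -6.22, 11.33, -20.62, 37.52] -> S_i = 3.42*(-1.82)^i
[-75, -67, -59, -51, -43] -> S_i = -75 + 8*i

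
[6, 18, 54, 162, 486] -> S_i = 6*3^i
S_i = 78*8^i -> [78, 624, 4992, 39936, 319488]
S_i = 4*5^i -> [4, 20, 100, 500, 2500]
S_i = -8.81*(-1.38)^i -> [-8.81, 12.16, -16.78, 23.15, -31.95]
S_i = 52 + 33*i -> [52, 85, 118, 151, 184]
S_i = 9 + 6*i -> [9, 15, 21, 27, 33]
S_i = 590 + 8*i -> [590, 598, 606, 614, 622]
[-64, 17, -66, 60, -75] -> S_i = Random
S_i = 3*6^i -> [3, 18, 108, 648, 3888]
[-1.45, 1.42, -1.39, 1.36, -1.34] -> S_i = -1.45*(-0.98)^i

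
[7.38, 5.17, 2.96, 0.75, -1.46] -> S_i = 7.38 + -2.21*i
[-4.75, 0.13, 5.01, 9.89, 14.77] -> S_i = -4.75 + 4.88*i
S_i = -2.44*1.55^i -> [-2.44, -3.78, -5.86, -9.09, -14.08]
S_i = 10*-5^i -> [10, -50, 250, -1250, 6250]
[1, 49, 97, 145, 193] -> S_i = 1 + 48*i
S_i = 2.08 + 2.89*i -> [2.08, 4.97, 7.86, 10.75, 13.64]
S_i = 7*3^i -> [7, 21, 63, 189, 567]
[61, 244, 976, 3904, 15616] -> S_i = 61*4^i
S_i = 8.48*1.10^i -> [8.48, 9.33, 10.26, 11.29, 12.42]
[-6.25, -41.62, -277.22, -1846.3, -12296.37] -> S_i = -6.25*6.66^i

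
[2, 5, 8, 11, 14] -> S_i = 2 + 3*i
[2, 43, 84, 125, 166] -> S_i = 2 + 41*i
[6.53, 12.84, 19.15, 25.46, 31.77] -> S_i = 6.53 + 6.31*i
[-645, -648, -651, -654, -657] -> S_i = -645 + -3*i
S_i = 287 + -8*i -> [287, 279, 271, 263, 255]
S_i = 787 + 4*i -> [787, 791, 795, 799, 803]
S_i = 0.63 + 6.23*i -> [0.63, 6.86, 13.09, 19.32, 25.55]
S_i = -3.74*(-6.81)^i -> [-3.74, 25.47, -173.45, 1181.17, -8043.78]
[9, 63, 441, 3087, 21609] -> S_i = 9*7^i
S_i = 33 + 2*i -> [33, 35, 37, 39, 41]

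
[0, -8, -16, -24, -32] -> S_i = 0 + -8*i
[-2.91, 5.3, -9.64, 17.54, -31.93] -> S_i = -2.91*(-1.82)^i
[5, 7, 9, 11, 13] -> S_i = 5 + 2*i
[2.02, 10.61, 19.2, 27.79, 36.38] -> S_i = 2.02 + 8.59*i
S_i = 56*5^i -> [56, 280, 1400, 7000, 35000]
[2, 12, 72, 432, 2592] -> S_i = 2*6^i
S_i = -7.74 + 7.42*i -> [-7.74, -0.32, 7.1, 14.52, 21.94]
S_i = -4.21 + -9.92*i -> [-4.21, -14.13, -24.05, -33.97, -43.89]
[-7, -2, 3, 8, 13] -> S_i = -7 + 5*i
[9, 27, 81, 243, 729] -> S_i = 9*3^i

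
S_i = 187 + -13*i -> [187, 174, 161, 148, 135]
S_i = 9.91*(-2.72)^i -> [9.91, -26.96, 73.32, -199.43, 542.44]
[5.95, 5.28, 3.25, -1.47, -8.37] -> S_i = Random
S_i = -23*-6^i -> [-23, 138, -828, 4968, -29808]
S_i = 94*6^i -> [94, 564, 3384, 20304, 121824]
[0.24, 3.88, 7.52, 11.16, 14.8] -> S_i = 0.24 + 3.64*i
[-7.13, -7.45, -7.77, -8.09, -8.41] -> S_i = -7.13 + -0.32*i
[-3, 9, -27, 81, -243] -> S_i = -3*-3^i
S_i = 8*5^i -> [8, 40, 200, 1000, 5000]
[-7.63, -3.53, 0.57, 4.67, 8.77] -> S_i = -7.63 + 4.10*i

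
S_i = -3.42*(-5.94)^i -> [-3.42, 20.31, -120.67, 716.78, -4257.67]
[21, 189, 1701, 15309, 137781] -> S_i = 21*9^i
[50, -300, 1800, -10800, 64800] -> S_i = 50*-6^i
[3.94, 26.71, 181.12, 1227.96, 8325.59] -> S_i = 3.94*6.78^i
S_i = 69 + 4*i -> [69, 73, 77, 81, 85]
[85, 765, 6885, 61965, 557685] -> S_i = 85*9^i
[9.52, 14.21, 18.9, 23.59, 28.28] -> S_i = 9.52 + 4.69*i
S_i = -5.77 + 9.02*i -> [-5.77, 3.25, 12.27, 21.29, 30.31]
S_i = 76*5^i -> [76, 380, 1900, 9500, 47500]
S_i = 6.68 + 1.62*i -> [6.68, 8.3, 9.92, 11.54, 13.16]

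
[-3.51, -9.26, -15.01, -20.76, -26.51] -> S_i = -3.51 + -5.75*i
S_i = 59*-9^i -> [59, -531, 4779, -43011, 387099]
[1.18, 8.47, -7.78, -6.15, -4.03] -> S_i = Random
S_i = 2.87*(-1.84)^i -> [2.87, -5.28, 9.72, -17.88, 32.9]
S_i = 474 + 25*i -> [474, 499, 524, 549, 574]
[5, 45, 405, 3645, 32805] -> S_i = 5*9^i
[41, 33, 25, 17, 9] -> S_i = 41 + -8*i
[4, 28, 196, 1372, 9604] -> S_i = 4*7^i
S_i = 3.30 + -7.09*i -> [3.3, -3.79, -10.88, -17.97, -25.06]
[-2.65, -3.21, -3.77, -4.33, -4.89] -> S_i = -2.65 + -0.56*i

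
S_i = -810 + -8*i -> [-810, -818, -826, -834, -842]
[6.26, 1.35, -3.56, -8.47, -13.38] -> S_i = 6.26 + -4.91*i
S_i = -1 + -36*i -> [-1, -37, -73, -109, -145]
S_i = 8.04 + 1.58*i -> [8.04, 9.62, 11.2, 12.78, 14.36]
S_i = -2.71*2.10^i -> [-2.71, -5.69, -11.95, -25.1, -52.7]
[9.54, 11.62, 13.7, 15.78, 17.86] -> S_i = 9.54 + 2.08*i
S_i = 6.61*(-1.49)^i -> [6.61, -9.85, 14.67, -21.87, 32.58]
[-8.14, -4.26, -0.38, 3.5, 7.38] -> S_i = -8.14 + 3.88*i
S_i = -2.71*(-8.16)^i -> [-2.71, 22.11, -180.45, 1472.45, -12015.17]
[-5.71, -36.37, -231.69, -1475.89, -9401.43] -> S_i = -5.71*6.37^i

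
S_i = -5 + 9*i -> [-5, 4, 13, 22, 31]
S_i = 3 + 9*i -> [3, 12, 21, 30, 39]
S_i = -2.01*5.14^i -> [-2.01, -10.33, -53.1, -272.95, -1402.97]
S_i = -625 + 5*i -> [-625, -620, -615, -610, -605]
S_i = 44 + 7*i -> [44, 51, 58, 65, 72]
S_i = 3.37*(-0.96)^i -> [3.37, -3.24, 3.11, -2.98, 2.86]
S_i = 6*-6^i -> [6, -36, 216, -1296, 7776]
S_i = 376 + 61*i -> [376, 437, 498, 559, 620]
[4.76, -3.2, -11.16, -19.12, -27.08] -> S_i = 4.76 + -7.96*i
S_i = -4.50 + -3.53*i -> [-4.5, -8.03, -11.56, -15.09, -18.62]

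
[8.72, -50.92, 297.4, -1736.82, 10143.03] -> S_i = 8.72*(-5.84)^i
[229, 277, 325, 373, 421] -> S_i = 229 + 48*i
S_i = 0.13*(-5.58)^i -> [0.13, -0.73, 4.05, -22.59, 126.03]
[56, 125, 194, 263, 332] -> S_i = 56 + 69*i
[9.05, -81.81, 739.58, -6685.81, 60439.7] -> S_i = 9.05*(-9.04)^i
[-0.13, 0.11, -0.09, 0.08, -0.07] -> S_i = -0.13*(-0.85)^i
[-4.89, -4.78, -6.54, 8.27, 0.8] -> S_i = Random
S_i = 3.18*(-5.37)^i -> [3.18, -17.08, 91.7, -492.44, 2644.38]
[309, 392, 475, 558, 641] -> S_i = 309 + 83*i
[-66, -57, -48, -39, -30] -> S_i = -66 + 9*i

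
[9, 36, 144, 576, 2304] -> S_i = 9*4^i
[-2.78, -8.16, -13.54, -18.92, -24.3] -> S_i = -2.78 + -5.38*i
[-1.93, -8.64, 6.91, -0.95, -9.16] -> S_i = Random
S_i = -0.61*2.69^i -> [-0.61, -1.64, -4.41, -11.87, -31.94]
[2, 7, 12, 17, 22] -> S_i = 2 + 5*i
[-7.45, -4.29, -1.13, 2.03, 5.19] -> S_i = -7.45 + 3.16*i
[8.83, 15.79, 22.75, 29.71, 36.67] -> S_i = 8.83 + 6.96*i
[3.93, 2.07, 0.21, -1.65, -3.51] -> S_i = 3.93 + -1.86*i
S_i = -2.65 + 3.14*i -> [-2.65, 0.49, 3.63, 6.77, 9.91]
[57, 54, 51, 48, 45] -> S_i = 57 + -3*i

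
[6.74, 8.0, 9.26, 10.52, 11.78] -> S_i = 6.74 + 1.26*i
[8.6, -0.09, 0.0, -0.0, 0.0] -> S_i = 8.60*(-0.01)^i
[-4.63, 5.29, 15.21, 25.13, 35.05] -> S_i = -4.63 + 9.92*i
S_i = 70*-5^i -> [70, -350, 1750, -8750, 43750]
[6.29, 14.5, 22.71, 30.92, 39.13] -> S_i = 6.29 + 8.21*i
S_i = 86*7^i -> [86, 602, 4214, 29498, 206486]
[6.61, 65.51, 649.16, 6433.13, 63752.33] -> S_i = 6.61*9.91^i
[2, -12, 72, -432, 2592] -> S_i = 2*-6^i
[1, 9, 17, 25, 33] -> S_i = 1 + 8*i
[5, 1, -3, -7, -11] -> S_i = 5 + -4*i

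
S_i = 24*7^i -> [24, 168, 1176, 8232, 57624]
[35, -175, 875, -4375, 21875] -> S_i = 35*-5^i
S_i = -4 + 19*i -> [-4, 15, 34, 53, 72]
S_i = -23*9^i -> [-23, -207, -1863, -16767, -150903]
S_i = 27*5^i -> [27, 135, 675, 3375, 16875]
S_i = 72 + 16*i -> [72, 88, 104, 120, 136]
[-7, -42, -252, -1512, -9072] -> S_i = -7*6^i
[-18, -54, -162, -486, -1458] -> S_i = -18*3^i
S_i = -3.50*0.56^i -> [-3.5, -1.96, -1.1, -0.61, -0.34]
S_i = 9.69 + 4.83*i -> [9.69, 14.52, 19.35, 24.18, 29.01]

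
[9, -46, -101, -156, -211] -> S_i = 9 + -55*i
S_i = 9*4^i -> [9, 36, 144, 576, 2304]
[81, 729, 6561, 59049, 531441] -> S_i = 81*9^i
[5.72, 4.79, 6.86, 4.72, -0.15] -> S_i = Random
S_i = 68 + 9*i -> [68, 77, 86, 95, 104]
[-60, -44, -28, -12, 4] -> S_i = -60 + 16*i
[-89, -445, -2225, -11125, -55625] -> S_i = -89*5^i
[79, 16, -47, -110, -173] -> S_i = 79 + -63*i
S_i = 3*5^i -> [3, 15, 75, 375, 1875]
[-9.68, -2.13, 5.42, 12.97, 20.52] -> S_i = -9.68 + 7.55*i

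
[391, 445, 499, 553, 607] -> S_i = 391 + 54*i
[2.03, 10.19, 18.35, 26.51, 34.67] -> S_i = 2.03 + 8.16*i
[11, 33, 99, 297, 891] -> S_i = 11*3^i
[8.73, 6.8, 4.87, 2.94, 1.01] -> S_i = 8.73 + -1.93*i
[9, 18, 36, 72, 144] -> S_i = 9*2^i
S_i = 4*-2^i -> [4, -8, 16, -32, 64]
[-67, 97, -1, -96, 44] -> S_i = Random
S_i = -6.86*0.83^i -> [-6.86, -5.69, -4.73, -3.92, -3.26]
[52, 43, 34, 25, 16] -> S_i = 52 + -9*i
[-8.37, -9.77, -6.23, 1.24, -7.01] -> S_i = Random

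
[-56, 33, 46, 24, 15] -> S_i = Random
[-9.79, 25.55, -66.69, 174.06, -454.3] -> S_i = -9.79*(-2.61)^i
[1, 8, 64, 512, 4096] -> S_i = 1*8^i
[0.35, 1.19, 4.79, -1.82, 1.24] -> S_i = Random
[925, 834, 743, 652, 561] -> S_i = 925 + -91*i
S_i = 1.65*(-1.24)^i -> [1.65, -2.05, 2.54, -3.15, 3.9]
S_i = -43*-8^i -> [-43, 344, -2752, 22016, -176128]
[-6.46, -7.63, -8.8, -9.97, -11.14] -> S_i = -6.46 + -1.17*i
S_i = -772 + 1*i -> [-772, -771, -770, -769, -768]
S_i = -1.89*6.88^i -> [-1.89, -13.0, -89.46, -615.5, -4234.63]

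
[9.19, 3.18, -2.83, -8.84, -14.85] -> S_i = 9.19 + -6.01*i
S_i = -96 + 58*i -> [-96, -38, 20, 78, 136]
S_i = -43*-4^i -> [-43, 172, -688, 2752, -11008]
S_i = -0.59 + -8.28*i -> [-0.59, -8.87, -17.15, -25.43, -33.71]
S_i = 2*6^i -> [2, 12, 72, 432, 2592]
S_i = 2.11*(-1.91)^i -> [2.11, -4.03, 7.7, -14.7, 28.08]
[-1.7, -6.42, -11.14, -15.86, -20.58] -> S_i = -1.70 + -4.72*i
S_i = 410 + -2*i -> [410, 408, 406, 404, 402]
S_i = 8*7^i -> [8, 56, 392, 2744, 19208]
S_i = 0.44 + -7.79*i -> [0.44, -7.35, -15.14, -22.93, -30.72]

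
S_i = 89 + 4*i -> [89, 93, 97, 101, 105]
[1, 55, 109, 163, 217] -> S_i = 1 + 54*i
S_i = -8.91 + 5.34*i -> [-8.91, -3.57, 1.77, 7.11, 12.45]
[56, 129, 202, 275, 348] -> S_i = 56 + 73*i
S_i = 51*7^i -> [51, 357, 2499, 17493, 122451]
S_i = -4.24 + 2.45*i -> [-4.24, -1.79, 0.66, 3.11, 5.56]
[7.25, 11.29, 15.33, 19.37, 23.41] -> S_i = 7.25 + 4.04*i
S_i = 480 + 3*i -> [480, 483, 486, 489, 492]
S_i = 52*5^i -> [52, 260, 1300, 6500, 32500]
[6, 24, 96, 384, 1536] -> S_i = 6*4^i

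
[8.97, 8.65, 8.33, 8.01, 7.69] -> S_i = 8.97 + -0.32*i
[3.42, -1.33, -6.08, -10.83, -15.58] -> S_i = 3.42 + -4.75*i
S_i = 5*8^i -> [5, 40, 320, 2560, 20480]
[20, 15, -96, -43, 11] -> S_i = Random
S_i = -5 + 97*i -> [-5, 92, 189, 286, 383]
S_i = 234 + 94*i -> [234, 328, 422, 516, 610]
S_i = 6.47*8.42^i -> [6.47, 54.48, 458.7, 3862.25, 32520.16]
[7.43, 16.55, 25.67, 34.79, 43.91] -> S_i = 7.43 + 9.12*i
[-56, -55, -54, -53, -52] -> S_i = -56 + 1*i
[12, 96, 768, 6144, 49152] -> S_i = 12*8^i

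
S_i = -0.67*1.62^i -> [-0.67, -1.09, -1.76, -2.85, -4.61]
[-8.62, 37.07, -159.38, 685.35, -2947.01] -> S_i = -8.62*(-4.30)^i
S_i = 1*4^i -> [1, 4, 16, 64, 256]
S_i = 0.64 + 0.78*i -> [0.64, 1.42, 2.2, 2.98, 3.76]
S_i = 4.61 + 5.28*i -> [4.61, 9.89, 15.17, 20.45, 25.73]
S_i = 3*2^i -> [3, 6, 12, 24, 48]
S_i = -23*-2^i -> [-23, 46, -92, 184, -368]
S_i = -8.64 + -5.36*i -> [-8.64, -14.0, -19.36, -24.72, -30.08]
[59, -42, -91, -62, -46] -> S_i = Random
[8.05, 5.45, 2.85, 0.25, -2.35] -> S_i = 8.05 + -2.60*i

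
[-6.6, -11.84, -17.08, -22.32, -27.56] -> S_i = -6.60 + -5.24*i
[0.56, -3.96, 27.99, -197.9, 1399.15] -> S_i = 0.56*(-7.07)^i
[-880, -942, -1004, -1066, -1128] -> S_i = -880 + -62*i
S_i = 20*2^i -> [20, 40, 80, 160, 320]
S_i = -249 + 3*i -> [-249, -246, -243, -240, -237]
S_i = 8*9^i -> [8, 72, 648, 5832, 52488]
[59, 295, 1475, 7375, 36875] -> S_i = 59*5^i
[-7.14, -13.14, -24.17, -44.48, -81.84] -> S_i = -7.14*1.84^i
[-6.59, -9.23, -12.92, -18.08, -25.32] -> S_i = -6.59*1.40^i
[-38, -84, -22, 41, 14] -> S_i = Random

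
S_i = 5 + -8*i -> [5, -3, -11, -19, -27]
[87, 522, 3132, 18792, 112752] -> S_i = 87*6^i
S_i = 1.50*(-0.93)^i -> [1.5, -1.4, 1.3, -1.21, 1.12]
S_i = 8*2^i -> [8, 16, 32, 64, 128]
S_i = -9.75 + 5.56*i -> [-9.75, -4.19, 1.37, 6.93, 12.49]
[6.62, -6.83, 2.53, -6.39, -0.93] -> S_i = Random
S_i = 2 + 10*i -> [2, 12, 22, 32, 42]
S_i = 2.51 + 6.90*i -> [2.51, 9.41, 16.31, 23.21, 30.11]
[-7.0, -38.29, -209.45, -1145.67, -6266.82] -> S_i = -7.00*5.47^i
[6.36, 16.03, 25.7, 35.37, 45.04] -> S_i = 6.36 + 9.67*i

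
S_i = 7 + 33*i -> [7, 40, 73, 106, 139]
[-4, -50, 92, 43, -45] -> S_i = Random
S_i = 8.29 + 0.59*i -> [8.29, 8.88, 9.47, 10.06, 10.65]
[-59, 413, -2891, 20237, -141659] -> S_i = -59*-7^i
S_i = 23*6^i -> [23, 138, 828, 4968, 29808]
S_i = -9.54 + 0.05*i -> [-9.54, -9.49, -9.44, -9.39, -9.34]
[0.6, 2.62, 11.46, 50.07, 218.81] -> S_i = 0.60*4.37^i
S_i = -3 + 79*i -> [-3, 76, 155, 234, 313]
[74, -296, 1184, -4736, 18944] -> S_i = 74*-4^i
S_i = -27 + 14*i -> [-27, -13, 1, 15, 29]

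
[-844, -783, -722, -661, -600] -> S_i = -844 + 61*i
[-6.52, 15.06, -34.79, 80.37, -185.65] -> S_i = -6.52*(-2.31)^i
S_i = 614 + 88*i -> [614, 702, 790, 878, 966]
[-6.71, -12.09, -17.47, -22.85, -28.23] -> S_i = -6.71 + -5.38*i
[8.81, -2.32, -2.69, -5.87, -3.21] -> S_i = Random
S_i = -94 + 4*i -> [-94, -90, -86, -82, -78]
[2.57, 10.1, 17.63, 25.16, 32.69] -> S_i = 2.57 + 7.53*i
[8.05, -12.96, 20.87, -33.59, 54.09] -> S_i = 8.05*(-1.61)^i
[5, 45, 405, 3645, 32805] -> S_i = 5*9^i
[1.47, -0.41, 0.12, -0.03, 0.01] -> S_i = 1.47*(-0.28)^i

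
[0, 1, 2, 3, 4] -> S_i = 0 + 1*i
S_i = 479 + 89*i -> [479, 568, 657, 746, 835]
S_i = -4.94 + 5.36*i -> [-4.94, 0.42, 5.78, 11.14, 16.5]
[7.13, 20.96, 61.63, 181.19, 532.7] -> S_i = 7.13*2.94^i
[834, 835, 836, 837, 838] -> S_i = 834 + 1*i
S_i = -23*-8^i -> [-23, 184, -1472, 11776, -94208]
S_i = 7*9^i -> [7, 63, 567, 5103, 45927]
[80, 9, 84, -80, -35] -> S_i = Random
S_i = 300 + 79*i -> [300, 379, 458, 537, 616]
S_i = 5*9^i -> [5, 45, 405, 3645, 32805]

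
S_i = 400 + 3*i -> [400, 403, 406, 409, 412]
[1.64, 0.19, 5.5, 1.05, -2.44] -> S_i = Random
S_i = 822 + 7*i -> [822, 829, 836, 843, 850]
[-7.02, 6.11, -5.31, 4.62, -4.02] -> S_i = -7.02*(-0.87)^i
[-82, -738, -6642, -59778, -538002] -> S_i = -82*9^i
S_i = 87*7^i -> [87, 609, 4263, 29841, 208887]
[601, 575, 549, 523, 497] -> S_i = 601 + -26*i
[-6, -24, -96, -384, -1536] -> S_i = -6*4^i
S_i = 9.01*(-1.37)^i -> [9.01, -12.34, 16.91, -23.17, 31.74]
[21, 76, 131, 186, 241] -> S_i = 21 + 55*i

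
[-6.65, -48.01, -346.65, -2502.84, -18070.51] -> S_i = -6.65*7.22^i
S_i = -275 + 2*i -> [-275, -273, -271, -269, -267]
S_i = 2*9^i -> [2, 18, 162, 1458, 13122]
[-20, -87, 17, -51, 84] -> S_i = Random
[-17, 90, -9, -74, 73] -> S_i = Random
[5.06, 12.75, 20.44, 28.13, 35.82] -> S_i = 5.06 + 7.69*i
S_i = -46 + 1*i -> [-46, -45, -44, -43, -42]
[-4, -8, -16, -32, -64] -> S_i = -4*2^i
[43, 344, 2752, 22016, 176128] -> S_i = 43*8^i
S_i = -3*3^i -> [-3, -9, -27, -81, -243]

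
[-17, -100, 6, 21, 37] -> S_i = Random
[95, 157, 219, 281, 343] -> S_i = 95 + 62*i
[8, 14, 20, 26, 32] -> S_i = 8 + 6*i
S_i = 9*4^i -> [9, 36, 144, 576, 2304]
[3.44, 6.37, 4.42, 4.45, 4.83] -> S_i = Random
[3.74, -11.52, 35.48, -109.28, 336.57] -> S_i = 3.74*(-3.08)^i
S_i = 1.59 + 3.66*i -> [1.59, 5.25, 8.91, 12.57, 16.23]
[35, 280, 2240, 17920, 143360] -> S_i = 35*8^i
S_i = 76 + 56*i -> [76, 132, 188, 244, 300]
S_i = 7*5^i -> [7, 35, 175, 875, 4375]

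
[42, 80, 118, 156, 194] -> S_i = 42 + 38*i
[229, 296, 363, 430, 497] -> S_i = 229 + 67*i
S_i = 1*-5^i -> [1, -5, 25, -125, 625]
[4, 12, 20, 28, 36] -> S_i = 4 + 8*i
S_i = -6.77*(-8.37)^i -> [-6.77, 56.66, -474.29, 3969.77, -33226.95]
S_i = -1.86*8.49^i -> [-1.86, -15.79, -134.07, -1138.25, -9663.71]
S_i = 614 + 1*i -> [614, 615, 616, 617, 618]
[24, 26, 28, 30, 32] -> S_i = 24 + 2*i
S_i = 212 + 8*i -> [212, 220, 228, 236, 244]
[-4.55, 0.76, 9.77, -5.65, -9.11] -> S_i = Random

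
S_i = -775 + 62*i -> [-775, -713, -651, -589, -527]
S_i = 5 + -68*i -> [5, -63, -131, -199, -267]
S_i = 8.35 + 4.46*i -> [8.35, 12.81, 17.27, 21.73, 26.19]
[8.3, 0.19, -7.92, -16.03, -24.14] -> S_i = 8.30 + -8.11*i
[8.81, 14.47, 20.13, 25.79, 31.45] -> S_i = 8.81 + 5.66*i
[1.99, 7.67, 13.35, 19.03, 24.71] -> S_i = 1.99 + 5.68*i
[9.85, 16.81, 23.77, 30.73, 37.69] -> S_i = 9.85 + 6.96*i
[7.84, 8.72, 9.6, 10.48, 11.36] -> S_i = 7.84 + 0.88*i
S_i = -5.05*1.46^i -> [-5.05, -7.37, -10.76, -15.72, -22.95]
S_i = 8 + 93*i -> [8, 101, 194, 287, 380]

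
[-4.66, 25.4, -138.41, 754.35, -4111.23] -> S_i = -4.66*(-5.45)^i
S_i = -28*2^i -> [-28, -56, -112, -224, -448]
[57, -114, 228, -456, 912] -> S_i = 57*-2^i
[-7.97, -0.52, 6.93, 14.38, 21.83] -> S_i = -7.97 + 7.45*i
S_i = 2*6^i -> [2, 12, 72, 432, 2592]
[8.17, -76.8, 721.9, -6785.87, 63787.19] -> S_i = 8.17*(-9.40)^i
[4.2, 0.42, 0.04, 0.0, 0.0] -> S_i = 4.20*0.10^i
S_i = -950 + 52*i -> [-950, -898, -846, -794, -742]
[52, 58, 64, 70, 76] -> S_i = 52 + 6*i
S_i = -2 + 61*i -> [-2, 59, 120, 181, 242]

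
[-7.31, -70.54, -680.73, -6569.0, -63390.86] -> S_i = -7.31*9.65^i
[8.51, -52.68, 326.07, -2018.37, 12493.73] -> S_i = 8.51*(-6.19)^i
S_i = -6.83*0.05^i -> [-6.83, -0.34, -0.02, -0.0, -0.0]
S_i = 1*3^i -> [1, 3, 9, 27, 81]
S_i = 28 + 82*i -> [28, 110, 192, 274, 356]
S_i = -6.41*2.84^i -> [-6.41, -18.2, -51.7, -146.83, -417.0]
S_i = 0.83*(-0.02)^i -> [0.83, -0.02, 0.0, -0.0, 0.0]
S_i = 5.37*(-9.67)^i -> [5.37, -51.93, 502.14, -4855.72, 46954.82]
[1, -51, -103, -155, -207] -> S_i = 1 + -52*i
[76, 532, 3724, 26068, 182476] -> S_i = 76*7^i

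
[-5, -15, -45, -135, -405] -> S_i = -5*3^i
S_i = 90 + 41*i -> [90, 131, 172, 213, 254]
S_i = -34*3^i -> [-34, -102, -306, -918, -2754]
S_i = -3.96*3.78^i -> [-3.96, -14.97, -56.58, -213.88, -808.47]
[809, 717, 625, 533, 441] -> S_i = 809 + -92*i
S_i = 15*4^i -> [15, 60, 240, 960, 3840]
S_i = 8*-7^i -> [8, -56, 392, -2744, 19208]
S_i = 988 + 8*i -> [988, 996, 1004, 1012, 1020]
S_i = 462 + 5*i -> [462, 467, 472, 477, 482]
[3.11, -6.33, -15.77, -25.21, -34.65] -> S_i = 3.11 + -9.44*i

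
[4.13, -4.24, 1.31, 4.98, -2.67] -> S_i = Random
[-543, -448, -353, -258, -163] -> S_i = -543 + 95*i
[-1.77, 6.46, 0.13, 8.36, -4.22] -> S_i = Random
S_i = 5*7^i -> [5, 35, 245, 1715, 12005]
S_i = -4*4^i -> [-4, -16, -64, -256, -1024]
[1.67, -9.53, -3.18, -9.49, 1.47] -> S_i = Random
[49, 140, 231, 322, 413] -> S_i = 49 + 91*i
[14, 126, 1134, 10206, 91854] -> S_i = 14*9^i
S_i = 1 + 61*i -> [1, 62, 123, 184, 245]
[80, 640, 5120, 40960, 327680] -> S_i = 80*8^i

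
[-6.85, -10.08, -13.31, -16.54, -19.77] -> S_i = -6.85 + -3.23*i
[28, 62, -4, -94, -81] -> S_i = Random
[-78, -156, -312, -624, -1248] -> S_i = -78*2^i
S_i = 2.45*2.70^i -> [2.45, 6.62, 17.86, 48.22, 130.2]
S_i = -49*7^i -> [-49, -343, -2401, -16807, -117649]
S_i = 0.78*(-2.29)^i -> [0.78, -1.79, 4.09, -9.37, 21.45]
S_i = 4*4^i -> [4, 16, 64, 256, 1024]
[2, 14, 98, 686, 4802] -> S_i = 2*7^i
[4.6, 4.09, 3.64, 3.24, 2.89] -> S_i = 4.60*0.89^i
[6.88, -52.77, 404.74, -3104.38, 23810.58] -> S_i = 6.88*(-7.67)^i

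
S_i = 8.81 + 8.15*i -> [8.81, 16.96, 25.11, 33.26, 41.41]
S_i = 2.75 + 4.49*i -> [2.75, 7.24, 11.73, 16.22, 20.71]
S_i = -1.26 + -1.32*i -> [-1.26, -2.58, -3.9, -5.22, -6.54]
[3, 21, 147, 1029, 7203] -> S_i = 3*7^i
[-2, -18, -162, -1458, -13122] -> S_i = -2*9^i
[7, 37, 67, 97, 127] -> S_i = 7 + 30*i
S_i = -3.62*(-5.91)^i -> [-3.62, 21.39, -126.44, 747.26, -4416.3]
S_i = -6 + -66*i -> [-6, -72, -138, -204, -270]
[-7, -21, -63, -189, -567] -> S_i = -7*3^i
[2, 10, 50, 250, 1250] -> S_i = 2*5^i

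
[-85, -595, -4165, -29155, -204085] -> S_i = -85*7^i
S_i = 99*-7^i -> [99, -693, 4851, -33957, 237699]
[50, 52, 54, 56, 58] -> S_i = 50 + 2*i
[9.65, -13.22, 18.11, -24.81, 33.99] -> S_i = 9.65*(-1.37)^i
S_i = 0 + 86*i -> [0, 86, 172, 258, 344]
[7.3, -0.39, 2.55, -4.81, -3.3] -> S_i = Random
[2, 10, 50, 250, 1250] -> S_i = 2*5^i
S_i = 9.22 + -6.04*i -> [9.22, 3.18, -2.86, -8.9, -14.94]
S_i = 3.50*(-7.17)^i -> [3.5, -25.1, 179.93, -1290.11, 9250.06]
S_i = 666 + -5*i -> [666, 661, 656, 651, 646]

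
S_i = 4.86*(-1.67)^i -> [4.86, -8.12, 13.55, -22.64, 37.8]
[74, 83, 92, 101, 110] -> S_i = 74 + 9*i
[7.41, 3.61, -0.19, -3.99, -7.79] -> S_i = 7.41 + -3.80*i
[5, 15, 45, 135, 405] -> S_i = 5*3^i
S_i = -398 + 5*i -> [-398, -393, -388, -383, -378]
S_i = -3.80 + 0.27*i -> [-3.8, -3.53, -3.26, -2.99, -2.72]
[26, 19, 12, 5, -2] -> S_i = 26 + -7*i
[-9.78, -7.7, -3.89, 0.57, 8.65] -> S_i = Random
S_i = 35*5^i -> [35, 175, 875, 4375, 21875]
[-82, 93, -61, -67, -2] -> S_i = Random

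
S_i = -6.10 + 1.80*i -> [-6.1, -4.3, -2.5, -0.7, 1.1]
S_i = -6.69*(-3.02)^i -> [-6.69, 20.2, -61.02, 184.27, -556.49]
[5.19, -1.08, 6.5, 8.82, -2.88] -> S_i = Random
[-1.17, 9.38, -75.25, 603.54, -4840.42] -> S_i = -1.17*(-8.02)^i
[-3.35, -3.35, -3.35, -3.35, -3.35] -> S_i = -3.35 + 0.00*i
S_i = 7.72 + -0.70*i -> [7.72, 7.02, 6.32, 5.62, 4.92]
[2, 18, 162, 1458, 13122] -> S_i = 2*9^i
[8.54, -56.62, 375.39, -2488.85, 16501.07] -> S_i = 8.54*(-6.63)^i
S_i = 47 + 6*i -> [47, 53, 59, 65, 71]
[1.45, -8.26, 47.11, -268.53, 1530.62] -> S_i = 1.45*(-5.70)^i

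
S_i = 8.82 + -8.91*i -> [8.82, -0.09, -9.0, -17.91, -26.82]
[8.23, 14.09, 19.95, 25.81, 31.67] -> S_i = 8.23 + 5.86*i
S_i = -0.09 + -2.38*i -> [-0.09, -2.47, -4.85, -7.23, -9.61]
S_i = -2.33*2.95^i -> [-2.33, -6.87, -20.28, -59.82, -176.46]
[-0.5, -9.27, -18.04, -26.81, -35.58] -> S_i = -0.50 + -8.77*i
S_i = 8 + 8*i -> [8, 16, 24, 32, 40]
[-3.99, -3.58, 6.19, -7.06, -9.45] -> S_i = Random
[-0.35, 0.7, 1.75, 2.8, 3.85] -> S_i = -0.35 + 1.05*i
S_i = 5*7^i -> [5, 35, 245, 1715, 12005]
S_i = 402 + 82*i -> [402, 484, 566, 648, 730]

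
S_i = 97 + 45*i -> [97, 142, 187, 232, 277]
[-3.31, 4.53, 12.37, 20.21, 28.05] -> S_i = -3.31 + 7.84*i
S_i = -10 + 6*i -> [-10, -4, 2, 8, 14]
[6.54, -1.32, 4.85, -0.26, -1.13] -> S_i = Random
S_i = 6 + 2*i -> [6, 8, 10, 12, 14]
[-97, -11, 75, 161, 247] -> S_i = -97 + 86*i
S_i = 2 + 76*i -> [2, 78, 154, 230, 306]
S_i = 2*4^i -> [2, 8, 32, 128, 512]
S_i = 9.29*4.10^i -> [9.29, 38.09, 156.16, 640.28, 2625.13]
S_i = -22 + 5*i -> [-22, -17, -12, -7, -2]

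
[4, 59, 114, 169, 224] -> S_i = 4 + 55*i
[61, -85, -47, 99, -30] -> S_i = Random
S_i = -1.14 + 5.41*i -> [-1.14, 4.27, 9.68, 15.09, 20.5]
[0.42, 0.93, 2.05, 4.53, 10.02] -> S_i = 0.42*2.21^i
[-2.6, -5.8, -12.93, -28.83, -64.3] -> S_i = -2.60*2.23^i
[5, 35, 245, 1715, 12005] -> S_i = 5*7^i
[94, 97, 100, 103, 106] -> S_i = 94 + 3*i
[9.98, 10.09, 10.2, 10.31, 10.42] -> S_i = 9.98 + 0.11*i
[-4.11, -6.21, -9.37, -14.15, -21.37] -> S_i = -4.11*1.51^i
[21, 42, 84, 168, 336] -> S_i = 21*2^i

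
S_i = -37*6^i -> [-37, -222, -1332, -7992, -47952]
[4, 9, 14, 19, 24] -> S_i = 4 + 5*i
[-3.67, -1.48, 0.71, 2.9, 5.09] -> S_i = -3.67 + 2.19*i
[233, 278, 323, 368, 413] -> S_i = 233 + 45*i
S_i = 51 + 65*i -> [51, 116, 181, 246, 311]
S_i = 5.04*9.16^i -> [5.04, 46.17, 422.88, 3873.62, 35482.35]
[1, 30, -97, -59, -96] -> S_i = Random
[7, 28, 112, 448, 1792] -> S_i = 7*4^i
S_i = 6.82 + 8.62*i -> [6.82, 15.44, 24.06, 32.68, 41.3]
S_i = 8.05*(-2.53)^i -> [8.05, -20.37, 51.53, -130.36, 329.82]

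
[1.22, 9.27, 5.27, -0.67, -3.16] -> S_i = Random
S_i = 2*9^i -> [2, 18, 162, 1458, 13122]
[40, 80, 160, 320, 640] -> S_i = 40*2^i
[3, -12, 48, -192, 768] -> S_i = 3*-4^i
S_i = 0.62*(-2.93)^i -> [0.62, -1.82, 5.32, -15.6, 45.69]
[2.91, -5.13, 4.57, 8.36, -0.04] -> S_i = Random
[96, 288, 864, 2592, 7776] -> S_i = 96*3^i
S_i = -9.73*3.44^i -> [-9.73, -33.47, -115.14, -396.08, -1362.53]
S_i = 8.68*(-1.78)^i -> [8.68, -15.45, 27.5, -48.95, 87.14]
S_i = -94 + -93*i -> [-94, -187, -280, -373, -466]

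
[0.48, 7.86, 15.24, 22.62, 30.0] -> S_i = 0.48 + 7.38*i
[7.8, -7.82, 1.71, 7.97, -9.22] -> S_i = Random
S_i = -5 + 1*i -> [-5, -4, -3, -2, -1]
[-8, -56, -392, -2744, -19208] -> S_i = -8*7^i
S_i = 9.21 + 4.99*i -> [9.21, 14.2, 19.19, 24.18, 29.17]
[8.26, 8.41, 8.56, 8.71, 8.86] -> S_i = 8.26 + 0.15*i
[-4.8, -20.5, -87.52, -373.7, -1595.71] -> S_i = -4.80*4.27^i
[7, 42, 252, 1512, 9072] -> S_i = 7*6^i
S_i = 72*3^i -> [72, 216, 648, 1944, 5832]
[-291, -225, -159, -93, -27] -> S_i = -291 + 66*i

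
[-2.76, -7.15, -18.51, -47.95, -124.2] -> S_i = -2.76*2.59^i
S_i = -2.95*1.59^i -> [-2.95, -4.69, -7.46, -11.86, -18.85]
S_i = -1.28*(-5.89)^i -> [-1.28, 7.54, -44.41, 261.55, -1540.53]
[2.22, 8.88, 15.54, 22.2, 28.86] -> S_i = 2.22 + 6.66*i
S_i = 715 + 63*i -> [715, 778, 841, 904, 967]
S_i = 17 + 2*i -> [17, 19, 21, 23, 25]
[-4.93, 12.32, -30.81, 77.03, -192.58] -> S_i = -4.93*(-2.50)^i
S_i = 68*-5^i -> [68, -340, 1700, -8500, 42500]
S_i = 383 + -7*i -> [383, 376, 369, 362, 355]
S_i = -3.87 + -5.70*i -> [-3.87, -9.57, -15.27, -20.97, -26.67]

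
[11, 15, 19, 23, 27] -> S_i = 11 + 4*i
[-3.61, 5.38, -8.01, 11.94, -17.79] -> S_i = -3.61*(-1.49)^i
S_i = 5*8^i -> [5, 40, 320, 2560, 20480]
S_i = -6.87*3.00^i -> [-6.87, -20.61, -61.83, -185.49, -556.47]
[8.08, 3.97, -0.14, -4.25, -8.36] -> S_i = 8.08 + -4.11*i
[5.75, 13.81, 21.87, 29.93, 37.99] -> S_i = 5.75 + 8.06*i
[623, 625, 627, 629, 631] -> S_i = 623 + 2*i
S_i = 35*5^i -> [35, 175, 875, 4375, 21875]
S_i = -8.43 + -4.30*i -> [-8.43, -12.73, -17.03, -21.33, -25.63]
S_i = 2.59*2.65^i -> [2.59, 6.86, 18.19, 48.2, 127.73]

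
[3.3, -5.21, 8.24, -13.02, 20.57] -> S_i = 3.30*(-1.58)^i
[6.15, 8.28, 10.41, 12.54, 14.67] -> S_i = 6.15 + 2.13*i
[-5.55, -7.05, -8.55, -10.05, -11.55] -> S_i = -5.55 + -1.50*i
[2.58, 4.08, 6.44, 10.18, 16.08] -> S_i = 2.58*1.58^i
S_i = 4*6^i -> [4, 24, 144, 864, 5184]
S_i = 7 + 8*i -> [7, 15, 23, 31, 39]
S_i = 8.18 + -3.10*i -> [8.18, 5.08, 1.98, -1.12, -4.22]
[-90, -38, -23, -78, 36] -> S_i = Random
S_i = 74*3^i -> [74, 222, 666, 1998, 5994]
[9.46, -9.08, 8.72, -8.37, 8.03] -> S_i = 9.46*(-0.96)^i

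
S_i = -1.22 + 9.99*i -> [-1.22, 8.77, 18.76, 28.75, 38.74]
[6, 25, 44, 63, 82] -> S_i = 6 + 19*i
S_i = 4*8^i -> [4, 32, 256, 2048, 16384]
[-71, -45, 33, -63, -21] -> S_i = Random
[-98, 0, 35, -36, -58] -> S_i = Random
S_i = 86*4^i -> [86, 344, 1376, 5504, 22016]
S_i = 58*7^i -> [58, 406, 2842, 19894, 139258]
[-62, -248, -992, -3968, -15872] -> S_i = -62*4^i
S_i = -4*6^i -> [-4, -24, -144, -864, -5184]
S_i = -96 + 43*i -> [-96, -53, -10, 33, 76]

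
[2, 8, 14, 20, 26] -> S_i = 2 + 6*i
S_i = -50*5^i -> [-50, -250, -1250, -6250, -31250]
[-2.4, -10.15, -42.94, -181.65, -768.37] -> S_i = -2.40*4.23^i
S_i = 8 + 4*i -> [8, 12, 16, 20, 24]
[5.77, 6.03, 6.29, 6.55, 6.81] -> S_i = 5.77 + 0.26*i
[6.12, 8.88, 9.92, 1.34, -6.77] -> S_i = Random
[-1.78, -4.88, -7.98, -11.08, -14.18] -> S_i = -1.78 + -3.10*i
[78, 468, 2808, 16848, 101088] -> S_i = 78*6^i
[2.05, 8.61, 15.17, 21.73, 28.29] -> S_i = 2.05 + 6.56*i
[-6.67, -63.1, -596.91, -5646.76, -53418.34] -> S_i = -6.67*9.46^i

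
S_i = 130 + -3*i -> [130, 127, 124, 121, 118]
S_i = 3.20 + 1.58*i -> [3.2, 4.78, 6.36, 7.94, 9.52]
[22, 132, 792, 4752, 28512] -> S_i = 22*6^i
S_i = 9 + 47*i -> [9, 56, 103, 150, 197]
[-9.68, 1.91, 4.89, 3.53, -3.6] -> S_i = Random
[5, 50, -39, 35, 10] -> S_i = Random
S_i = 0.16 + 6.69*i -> [0.16, 6.85, 13.54, 20.23, 26.92]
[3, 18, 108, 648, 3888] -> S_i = 3*6^i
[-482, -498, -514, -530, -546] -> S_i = -482 + -16*i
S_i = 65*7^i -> [65, 455, 3185, 22295, 156065]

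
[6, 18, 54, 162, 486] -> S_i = 6*3^i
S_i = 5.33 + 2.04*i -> [5.33, 7.37, 9.41, 11.45, 13.49]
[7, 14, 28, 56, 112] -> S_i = 7*2^i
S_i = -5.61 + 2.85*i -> [-5.61, -2.76, 0.09, 2.94, 5.79]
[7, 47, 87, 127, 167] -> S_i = 7 + 40*i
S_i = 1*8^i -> [1, 8, 64, 512, 4096]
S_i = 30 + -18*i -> [30, 12, -6, -24, -42]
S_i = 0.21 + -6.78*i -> [0.21, -6.57, -13.35, -20.13, -26.91]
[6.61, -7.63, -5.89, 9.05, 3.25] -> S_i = Random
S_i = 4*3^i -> [4, 12, 36, 108, 324]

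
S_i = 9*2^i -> [9, 18, 36, 72, 144]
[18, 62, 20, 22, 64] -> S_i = Random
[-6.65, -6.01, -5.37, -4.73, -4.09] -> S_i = -6.65 + 0.64*i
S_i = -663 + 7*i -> [-663, -656, -649, -642, -635]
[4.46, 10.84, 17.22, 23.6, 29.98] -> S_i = 4.46 + 6.38*i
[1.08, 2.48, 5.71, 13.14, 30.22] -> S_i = 1.08*2.30^i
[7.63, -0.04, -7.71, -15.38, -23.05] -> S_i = 7.63 + -7.67*i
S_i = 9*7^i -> [9, 63, 441, 3087, 21609]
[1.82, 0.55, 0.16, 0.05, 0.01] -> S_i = 1.82*0.30^i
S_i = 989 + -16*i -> [989, 973, 957, 941, 925]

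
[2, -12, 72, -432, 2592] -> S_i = 2*-6^i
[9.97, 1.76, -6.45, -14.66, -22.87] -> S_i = 9.97 + -8.21*i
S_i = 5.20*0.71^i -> [5.2, 3.69, 2.62, 1.86, 1.32]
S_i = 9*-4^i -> [9, -36, 144, -576, 2304]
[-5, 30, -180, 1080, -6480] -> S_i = -5*-6^i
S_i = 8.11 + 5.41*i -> [8.11, 13.52, 18.93, 24.34, 29.75]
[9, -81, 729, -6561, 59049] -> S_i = 9*-9^i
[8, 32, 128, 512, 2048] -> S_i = 8*4^i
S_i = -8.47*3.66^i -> [-8.47, -31.0, -113.46, -415.27, -1519.87]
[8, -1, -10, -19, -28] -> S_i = 8 + -9*i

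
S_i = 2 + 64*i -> [2, 66, 130, 194, 258]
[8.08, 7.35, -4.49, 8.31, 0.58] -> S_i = Random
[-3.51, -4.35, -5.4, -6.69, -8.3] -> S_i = -3.51*1.24^i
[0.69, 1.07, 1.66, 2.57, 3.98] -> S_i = 0.69*1.55^i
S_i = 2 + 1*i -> [2, 3, 4, 5, 6]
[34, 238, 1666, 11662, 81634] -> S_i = 34*7^i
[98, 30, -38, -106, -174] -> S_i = 98 + -68*i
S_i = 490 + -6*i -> [490, 484, 478, 472, 466]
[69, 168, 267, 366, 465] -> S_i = 69 + 99*i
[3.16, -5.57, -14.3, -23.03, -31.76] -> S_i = 3.16 + -8.73*i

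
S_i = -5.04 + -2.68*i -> [-5.04, -7.72, -10.4, -13.08, -15.76]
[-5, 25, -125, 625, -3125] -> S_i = -5*-5^i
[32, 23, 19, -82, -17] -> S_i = Random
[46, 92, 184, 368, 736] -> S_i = 46*2^i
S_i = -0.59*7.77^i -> [-0.59, -4.58, -35.62, -276.77, -2150.48]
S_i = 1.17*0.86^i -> [1.17, 1.01, 0.87, 0.74, 0.64]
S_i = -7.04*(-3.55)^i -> [-7.04, 24.99, -88.72, 314.96, -1118.11]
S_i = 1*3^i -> [1, 3, 9, 27, 81]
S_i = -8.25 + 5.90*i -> [-8.25, -2.35, 3.55, 9.45, 15.35]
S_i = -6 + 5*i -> [-6, -1, 4, 9, 14]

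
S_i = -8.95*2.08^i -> [-8.95, -18.62, -38.72, -80.54, -167.52]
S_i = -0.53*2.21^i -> [-0.53, -1.17, -2.59, -5.72, -12.64]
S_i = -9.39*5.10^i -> [-9.39, -47.89, -244.23, -1245.59, -6352.52]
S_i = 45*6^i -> [45, 270, 1620, 9720, 58320]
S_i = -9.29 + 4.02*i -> [-9.29, -5.27, -1.25, 2.77, 6.79]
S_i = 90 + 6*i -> [90, 96, 102, 108, 114]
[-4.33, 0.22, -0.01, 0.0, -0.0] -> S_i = -4.33*(-0.05)^i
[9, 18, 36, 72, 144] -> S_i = 9*2^i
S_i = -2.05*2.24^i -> [-2.05, -4.59, -10.29, -23.04, -51.61]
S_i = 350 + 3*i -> [350, 353, 356, 359, 362]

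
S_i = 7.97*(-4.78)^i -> [7.97, -38.1, 182.1, -870.45, 4160.73]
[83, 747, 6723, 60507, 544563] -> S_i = 83*9^i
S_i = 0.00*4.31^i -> [0.0, 0.0, 0.0, 0.0, 0.0]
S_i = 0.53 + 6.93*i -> [0.53, 7.46, 14.39, 21.32, 28.25]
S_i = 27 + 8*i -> [27, 35, 43, 51, 59]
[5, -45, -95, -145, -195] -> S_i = 5 + -50*i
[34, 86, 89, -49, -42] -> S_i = Random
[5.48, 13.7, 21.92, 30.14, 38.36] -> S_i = 5.48 + 8.22*i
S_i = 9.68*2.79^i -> [9.68, 27.01, 75.35, 210.23, 586.53]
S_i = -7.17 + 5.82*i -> [-7.17, -1.35, 4.47, 10.29, 16.11]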